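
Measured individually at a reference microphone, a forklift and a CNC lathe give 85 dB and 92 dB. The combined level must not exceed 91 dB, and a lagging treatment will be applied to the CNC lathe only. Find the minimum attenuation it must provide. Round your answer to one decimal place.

The untreated sources together contribute 10^(85/10) = 3.162e+08, i.e. 85.00 dB.
To meet 91 dB overall, the treated CNC lathe may contribute at most 10^(91/10) − 3.162e+08 = 9.427e+08, i.e. 89.74 dB.
Required insertion loss = 92 − 89.74 = 2.26 dB.

2.3 dB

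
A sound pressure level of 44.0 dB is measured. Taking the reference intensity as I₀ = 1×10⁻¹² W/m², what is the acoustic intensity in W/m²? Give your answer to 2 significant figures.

I/I₀ = 10^(44.0/10) = 2.512e+04, so I = 2.512e+04 × 10⁻¹² W/m².

2.5e-08 W/m²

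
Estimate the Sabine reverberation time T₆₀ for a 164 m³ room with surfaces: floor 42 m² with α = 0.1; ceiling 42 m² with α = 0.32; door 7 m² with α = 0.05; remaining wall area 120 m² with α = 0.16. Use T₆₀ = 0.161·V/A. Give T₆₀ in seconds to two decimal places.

A = Σ Sᵢαᵢ = 42·0.1 + 42·0.32 + 7·0.05 + 120·0.16 = 37.19 m².
T₆₀ = 0.161 × 164 / 37.19 = 0.710 s.

0.71 s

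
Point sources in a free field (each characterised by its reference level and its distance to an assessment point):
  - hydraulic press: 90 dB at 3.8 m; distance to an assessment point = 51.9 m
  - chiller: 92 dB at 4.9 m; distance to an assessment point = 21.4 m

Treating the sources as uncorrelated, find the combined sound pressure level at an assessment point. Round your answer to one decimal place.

79.5 dB

First find each source's level at the receiver (point-source: −20·log₁₀(r/r_ref)), then combine on an intensity basis.
hydraulic press: 90 − 20·log₁₀(51.9/3.8) = 90 − 22.71 = 67.29 dB.
chiller: 92 − 20·log₁₀(21.4/4.9) = 92 − 12.80 = 79.20 dB.
Σ 10^(L/10) = 8.845e+07 → L_total = 10·log₁₀(8.845e+07) = 79.47 dB.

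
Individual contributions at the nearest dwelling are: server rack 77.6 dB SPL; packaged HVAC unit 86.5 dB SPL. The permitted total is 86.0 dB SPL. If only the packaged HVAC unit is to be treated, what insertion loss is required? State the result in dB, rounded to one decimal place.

1.2 dB

Everything except the packaged HVAC unit sums to 10^(77.6/10) = 5.754e+07 in linear terms, 77.60 dB SPL.
To meet 86.0 dB SPL overall, the treated packaged HVAC unit may contribute at most 10^(86.0/10) − 5.754e+07 = 3.406e+08, i.e. 85.32 dB SPL.
Required insertion loss = 86.5 − 85.32 = 1.18 dB.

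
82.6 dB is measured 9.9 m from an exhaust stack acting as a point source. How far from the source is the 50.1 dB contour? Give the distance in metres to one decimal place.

417.5 m

The 32.5 dB drop corresponds to a distance ratio of 10^(32.5/20) for a point source.
r₂ = 9.9·10^((82.6−50.1)/20) = 9.9·10^(32.5/20) = 417.48 m.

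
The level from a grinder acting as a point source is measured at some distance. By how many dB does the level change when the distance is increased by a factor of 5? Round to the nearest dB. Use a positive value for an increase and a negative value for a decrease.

Point-source spreading: ΔL = −20·log₁₀(r₂/r₁).
ΔL = −20·log₁₀(5) = -13.98 dB.

-14 dB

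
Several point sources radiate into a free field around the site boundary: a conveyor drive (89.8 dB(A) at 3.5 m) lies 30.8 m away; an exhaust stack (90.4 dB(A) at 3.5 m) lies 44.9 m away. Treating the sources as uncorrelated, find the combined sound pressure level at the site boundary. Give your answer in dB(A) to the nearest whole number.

73 dB(A)

First find each source's level at the receiver (point-source: −20·log₁₀(r/r_ref)), then combine on an intensity basis.
conveyor drive: 89.8 − 20·log₁₀(30.8/3.5) = 89.8 − 18.89 = 70.91 dB(A).
exhaust stack: 90.4 − 20·log₁₀(44.9/3.5) = 90.4 − 22.16 = 68.24 dB(A).
Σ 10^(L/10) = 1.899e+07 → L_total = 10·log₁₀(1.899e+07) = 72.79 dB(A).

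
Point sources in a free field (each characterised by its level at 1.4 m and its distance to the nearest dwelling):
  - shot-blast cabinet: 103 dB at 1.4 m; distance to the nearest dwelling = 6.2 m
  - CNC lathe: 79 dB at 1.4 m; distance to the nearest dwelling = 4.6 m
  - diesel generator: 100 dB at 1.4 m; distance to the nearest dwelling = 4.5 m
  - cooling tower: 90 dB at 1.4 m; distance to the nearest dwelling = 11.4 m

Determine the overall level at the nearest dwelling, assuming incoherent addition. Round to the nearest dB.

Propagate each source to the receiver with L = L_ref − 20·log₁₀(r/r_ref), then add intensities.
shot-blast cabinet: 103 − 20·log₁₀(6.2/1.4) = 103 − 12.93 = 90.07 dB.
CNC lathe: 79 − 20·log₁₀(4.6/1.4) = 79 − 10.33 = 68.67 dB.
diesel generator: 100 − 20·log₁₀(4.5/1.4) = 100 − 10.14 = 89.86 dB.
cooling tower: 90 − 20·log₁₀(11.4/1.4) = 90 − 18.22 = 71.78 dB.
Σ 10^(L/10) = 2.008e+09 → L_total = 10·log₁₀(2.008e+09) = 93.03 dB.

93 dB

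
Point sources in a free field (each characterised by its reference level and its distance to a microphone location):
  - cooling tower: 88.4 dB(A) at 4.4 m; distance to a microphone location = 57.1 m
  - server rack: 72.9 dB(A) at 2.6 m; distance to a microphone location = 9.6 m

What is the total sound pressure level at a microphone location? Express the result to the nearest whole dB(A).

Apply inverse-square spreading to bring every level to the receiver, then sum 10^(L/10).
cooling tower: 88.4 − 20·log₁₀(57.1/4.4) = 88.4 − 22.26 = 66.14 dB(A).
server rack: 72.9 − 20·log₁₀(9.6/2.6) = 72.9 − 11.35 = 61.55 dB(A).
Σ 10^(L/10) = 5.538e+06 → L_total = 10·log₁₀(5.538e+06) = 67.43 dB(A).

67 dB(A)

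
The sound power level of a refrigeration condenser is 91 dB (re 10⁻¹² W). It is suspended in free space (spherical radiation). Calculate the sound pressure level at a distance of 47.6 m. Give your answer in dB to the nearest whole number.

46 dB

Free-field spherical radiation: L_p = L_w − 10·log₁₀(4π·r²), r = 47.6 m.
4π·r² = 2.847e+04 m², 10·log₁₀ of that is 44.544 dB.
L_p = 91 − 44.544 = 46.46 dB.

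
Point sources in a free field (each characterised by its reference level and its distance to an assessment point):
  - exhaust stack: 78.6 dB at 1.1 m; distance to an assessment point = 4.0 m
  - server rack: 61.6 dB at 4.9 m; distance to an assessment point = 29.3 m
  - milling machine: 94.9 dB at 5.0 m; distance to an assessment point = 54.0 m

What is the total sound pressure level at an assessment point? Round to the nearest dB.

First find each source's level at the receiver (point-source: −20·log₁₀(r/r_ref)), then combine on an intensity basis.
exhaust stack: 78.6 − 20·log₁₀(4.0/1.1) = 78.6 − 11.21 = 67.39 dB.
server rack: 61.6 − 20·log₁₀(29.3/4.9) = 61.6 − 15.53 = 46.07 dB.
milling machine: 94.9 − 20·log₁₀(54.0/5.0) = 94.9 − 20.67 = 74.23 dB.
Σ 10^(L/10) = 3.201e+07 → L_total = 10·log₁₀(3.201e+07) = 75.05 dB.

75 dB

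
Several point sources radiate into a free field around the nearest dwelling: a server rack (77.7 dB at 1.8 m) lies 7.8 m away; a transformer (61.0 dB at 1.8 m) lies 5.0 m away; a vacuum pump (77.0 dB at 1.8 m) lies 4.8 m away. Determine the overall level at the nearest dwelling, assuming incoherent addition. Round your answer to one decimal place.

70.1 dB

First find each source's level at the receiver (point-source: −20·log₁₀(r/r_ref)), then combine on an intensity basis.
server rack: 77.7 − 20·log₁₀(7.8/1.8) = 77.7 − 12.74 = 64.96 dB.
transformer: 61.0 − 20·log₁₀(5.0/1.8) = 61.0 − 8.87 = 52.13 dB.
vacuum pump: 77.0 − 20·log₁₀(4.8/1.8) = 77.0 − 8.52 = 68.48 dB.
Σ 10^(L/10) = 1.035e+07 → L_total = 10·log₁₀(1.035e+07) = 70.15 dB.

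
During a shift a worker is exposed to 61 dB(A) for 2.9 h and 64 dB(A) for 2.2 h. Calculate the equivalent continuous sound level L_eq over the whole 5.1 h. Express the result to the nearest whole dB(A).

L_eq = 10·log₁₀[(1/T)·Σ tᵢ·10^(Lᵢ/10)] with T = 5.1 h.
Σ tᵢ·10^(Lᵢ/10) = 2.9·10^(61/10) + 2.2·10^(64/10) = 9.177e+06.
L_eq = 10·log₁₀(9.177e+06/5.1) = 62.55 dB(A).

63 dB(A)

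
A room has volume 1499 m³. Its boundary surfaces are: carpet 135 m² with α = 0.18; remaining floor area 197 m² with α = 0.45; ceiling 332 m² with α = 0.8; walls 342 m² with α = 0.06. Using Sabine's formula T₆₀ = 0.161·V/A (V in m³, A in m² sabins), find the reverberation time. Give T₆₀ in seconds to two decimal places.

0.60 s

Total absorption A = 135·0.18 + 197·0.45 + 332·0.8 + 342·0.06 = 399.07 m² sabins.
T₆₀ = 0.161 × 1499 / 399.07 = 0.605 s.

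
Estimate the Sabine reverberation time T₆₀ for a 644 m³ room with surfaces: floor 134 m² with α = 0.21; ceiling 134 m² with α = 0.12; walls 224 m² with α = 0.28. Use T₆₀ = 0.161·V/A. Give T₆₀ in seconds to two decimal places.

Total absorption A = 134·0.21 + 134·0.12 + 224·0.28 = 106.94 m² sabins.
T₆₀ = 0.161·V/A = 0.161·644/106.94 = 0.970 s.

0.97 s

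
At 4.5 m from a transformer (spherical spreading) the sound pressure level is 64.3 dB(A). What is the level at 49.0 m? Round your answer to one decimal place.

For a point source, L₂ = L₁ − 20·log₁₀(r₂/r₁).
L₂ = 64.3 − 20·log₁₀(49.0/4.5) = 64.3 − 20.740 = 43.56 dB(A).

43.6 dB(A)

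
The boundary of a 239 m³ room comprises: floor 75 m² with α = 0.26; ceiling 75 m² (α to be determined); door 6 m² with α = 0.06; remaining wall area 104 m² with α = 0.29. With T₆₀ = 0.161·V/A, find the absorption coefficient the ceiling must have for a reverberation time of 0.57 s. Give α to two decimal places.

0.23

A = 0.161·V/T₆₀ = 0.161·239/0.57 = 67.51 m² sabins.
Absorption from the other surfaces = 75·0.26 + 6·0.06 + 104·0.29 = 50.02 m², so the ceiling must supply 17.49 m² over 75 m².
α = 17.49/75 = 0.233.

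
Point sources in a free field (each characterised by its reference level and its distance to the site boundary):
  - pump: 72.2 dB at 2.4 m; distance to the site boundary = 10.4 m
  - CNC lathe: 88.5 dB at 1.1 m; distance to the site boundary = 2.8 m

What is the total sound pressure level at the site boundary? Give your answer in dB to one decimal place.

Propagate each source to the receiver with L = L_ref − 20·log₁₀(r/r_ref), then add intensities.
pump: 72.2 − 20·log₁₀(10.4/2.4) = 72.2 − 12.74 = 59.46 dB.
CNC lathe: 88.5 − 20·log₁₀(2.8/1.1) = 88.5 − 8.12 = 80.38 dB.
Σ 10^(L/10) = 1.101e+08 → L_total = 10·log₁₀(1.101e+08) = 80.42 dB.

80.4 dB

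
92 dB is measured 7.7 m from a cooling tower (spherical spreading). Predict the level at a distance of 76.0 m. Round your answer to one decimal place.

72.1 dB

Spherical spreading from a point source gives a 20·log₁₀(r₂/r₁) drop.
L₂ = 92 − 20·log₁₀(76.0/7.7) = 92 − 19.886 = 72.11 dB.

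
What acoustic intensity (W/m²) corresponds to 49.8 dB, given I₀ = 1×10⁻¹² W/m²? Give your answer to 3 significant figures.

I = I₀·10^(L/10) = 10⁻¹² × 10^(49.8/10) = 10^(-7.020).

9.55e-08 W/m²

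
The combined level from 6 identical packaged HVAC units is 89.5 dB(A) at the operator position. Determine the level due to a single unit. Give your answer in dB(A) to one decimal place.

81.7 dB(A)

Dividing the total intensity by 6 lowers the level by 10·log₁₀ 6 = 7.782 dB: L₁ = 89.5 − 7.782.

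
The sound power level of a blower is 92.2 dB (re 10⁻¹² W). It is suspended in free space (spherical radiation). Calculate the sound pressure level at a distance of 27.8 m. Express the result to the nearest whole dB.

Free-field spherical radiation: L_p = L_w − 10·log₁₀(4π·r²), r = 27.8 m.
4π·r² = 9712 m², 10·log₁₀ of that is 39.873 dB.
L_p = 92.2 − 39.873 = 52.33 dB.

52 dB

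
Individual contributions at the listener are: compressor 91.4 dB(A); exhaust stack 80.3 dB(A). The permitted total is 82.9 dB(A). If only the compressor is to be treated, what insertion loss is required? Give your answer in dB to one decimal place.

The untreated sources together contribute 10^(80.3/10) = 1.072e+08, i.e. 80.30 dB(A).
To meet 82.9 dB(A) overall, the treated compressor may contribute at most 10^(82.9/10) − 1.072e+08 = 8.783e+07, i.e. 79.44 dB(A).
So the compressor must be reduced from 91.4 to 79.44 dB(A): IL = 11.96 dB.

12.0 dB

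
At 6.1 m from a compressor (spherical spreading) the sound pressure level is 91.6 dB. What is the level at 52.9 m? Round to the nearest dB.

73 dB

Point-source attenuation: ΔL = 20·log₁₀(r₂/r₁) = 20·log₁₀(52.9/6.1) = 18.763 dB.
L₂ = 91.6 − 20·log₁₀(52.9/6.1) = 91.6 − 18.763 = 72.84 dB.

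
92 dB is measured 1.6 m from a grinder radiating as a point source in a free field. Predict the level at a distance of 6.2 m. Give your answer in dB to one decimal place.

For a point source, L₂ = L₁ − 20·log₁₀(r₂/r₁).
L₂ = 92 − 20·log₁₀(6.2/1.6) = 92 − 11.765 = 80.23 dB.

80.2 dB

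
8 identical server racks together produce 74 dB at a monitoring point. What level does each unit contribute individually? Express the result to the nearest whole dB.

For N identical incoherent sources L_total = L₁ + 10·log₁₀ N, so L₁ = 74 − 10·log₁₀(8) = 74 − 9.031.

65 dB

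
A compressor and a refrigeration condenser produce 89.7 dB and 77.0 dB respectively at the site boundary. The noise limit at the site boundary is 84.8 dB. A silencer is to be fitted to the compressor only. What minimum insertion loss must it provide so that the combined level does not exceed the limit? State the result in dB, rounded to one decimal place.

5.7 dB

The untreated sources together contribute 10^(77.0/10) = 5.012e+07, i.e. 77.00 dB.
The limit corresponds to 10^(84.8/10) = 3.020e+08; subtracting the fixed part leaves 2.519e+08 for the compressor, i.e. 84.01 dB.
Required insertion loss = 89.7 − 84.01 = 5.69 dB.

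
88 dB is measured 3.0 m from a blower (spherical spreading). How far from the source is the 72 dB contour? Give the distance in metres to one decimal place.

The 16.0 dB drop corresponds to a distance ratio of 10^(16.0/20) for a point source.
r₂ = 3.0·10^((88−72)/20) = 3.0·10^(16.0/20) = 18.93 m.

18.9 m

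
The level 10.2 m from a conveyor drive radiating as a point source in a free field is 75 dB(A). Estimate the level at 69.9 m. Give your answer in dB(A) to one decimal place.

58.3 dB(A)

For a point source, L₂ = L₁ − 20·log₁₀(r₂/r₁).
L₂ = 75 − 20·log₁₀(69.9/10.2) = 75 − 16.718 = 58.28 dB(A).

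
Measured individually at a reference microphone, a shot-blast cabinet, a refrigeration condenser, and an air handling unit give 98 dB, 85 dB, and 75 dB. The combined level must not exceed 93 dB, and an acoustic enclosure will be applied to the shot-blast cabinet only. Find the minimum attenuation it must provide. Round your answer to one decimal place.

Fixed contribution from the other sources: Σ 10^(L/10) = 10^(85/10) + 10^(75/10) = 3.479e+08 (85.41 dB).
To meet 93 dB overall, the treated shot-blast cabinet may contribute at most 10^(93/10) − 3.479e+08 = 1.647e+09, i.e. 92.17 dB.
Required insertion loss = 98 − 92.17 = 5.83 dB.

5.8 dB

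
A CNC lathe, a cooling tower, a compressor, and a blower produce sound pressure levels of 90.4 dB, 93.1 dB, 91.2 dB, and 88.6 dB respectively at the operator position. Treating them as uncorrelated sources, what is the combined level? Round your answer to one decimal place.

For uncorrelated sources the intensities add, so convert each level to linear form, sum, and take 10·log₁₀ of the total.
Σ 10^(L/10) = 10^(90.4/10) + 10^(93.1/10) + 10^(91.2/10) + 10^(88.6/10) = 5.181e+09.
L_total = 10·log₁₀(5.181e+09) = 97.14 dB.

97.1 dB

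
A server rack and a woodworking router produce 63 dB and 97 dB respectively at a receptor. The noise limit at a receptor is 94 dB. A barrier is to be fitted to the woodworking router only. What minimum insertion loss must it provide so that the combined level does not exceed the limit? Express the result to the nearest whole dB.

Fixed contribution from the other source: Σ 10^(L/10) = 10^(63/10) = 1.995e+06 (63.00 dB).
To meet 94 dB overall, the treated woodworking router may contribute at most 10^(94/10) − 1.995e+06 = 2.510e+09, i.e. 94.00 dB.
Required insertion loss = 97 − 94.00 = 3.00 dB.

3 dB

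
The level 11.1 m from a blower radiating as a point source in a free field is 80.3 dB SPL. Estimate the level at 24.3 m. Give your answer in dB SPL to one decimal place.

73.5 dB SPL

For a point source, L₂ = L₁ − 20·log₁₀(r₂/r₁).
L₂ = 80.3 − 20·log₁₀(24.3/11.1) = 80.3 − 6.806 = 73.49 dB SPL.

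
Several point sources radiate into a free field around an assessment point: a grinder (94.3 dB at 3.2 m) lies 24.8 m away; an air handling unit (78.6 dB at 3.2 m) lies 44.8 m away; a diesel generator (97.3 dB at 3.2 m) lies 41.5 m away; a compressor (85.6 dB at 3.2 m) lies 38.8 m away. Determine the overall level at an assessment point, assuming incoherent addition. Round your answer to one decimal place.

Propagate each source to the receiver with L = L_ref − 20·log₁₀(r/r_ref), then add intensities.
grinder: 94.3 − 20·log₁₀(24.8/3.2) = 94.3 − 17.79 = 76.51 dB.
air handling unit: 78.6 − 20·log₁₀(44.8/3.2) = 78.6 − 22.92 = 55.68 dB.
diesel generator: 97.3 − 20·log₁₀(41.5/3.2) = 97.3 − 22.26 = 75.04 dB.
compressor: 85.6 − 20·log₁₀(38.8/3.2) = 85.6 − 21.67 = 63.93 dB.
Σ 10^(L/10) = 7.958e+07 → L_total = 10·log₁₀(7.958e+07) = 79.01 dB.

79.0 dB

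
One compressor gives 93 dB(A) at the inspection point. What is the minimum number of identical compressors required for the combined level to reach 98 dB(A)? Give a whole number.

4

N identical sources give L₁ + 10·log₁₀ N, so require 10·log₁₀ N ≥ 98 − 93 = 5.0 dB.
N ≥ 10^(5.0/10) = 3.162, so N = 4.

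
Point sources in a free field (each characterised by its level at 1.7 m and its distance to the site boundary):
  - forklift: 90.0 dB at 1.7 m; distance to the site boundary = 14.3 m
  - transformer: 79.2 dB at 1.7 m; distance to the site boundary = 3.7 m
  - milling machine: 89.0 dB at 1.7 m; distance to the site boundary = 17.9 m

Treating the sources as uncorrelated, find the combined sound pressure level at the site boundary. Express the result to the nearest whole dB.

Propagate each source to the receiver with L = L_ref − 20·log₁₀(r/r_ref), then add intensities.
forklift: 90.0 − 20·log₁₀(14.3/1.7) = 90.0 − 18.50 = 71.50 dB.
transformer: 79.2 − 20·log₁₀(3.7/1.7) = 79.2 − 6.76 = 72.44 dB.
milling machine: 89.0 − 20·log₁₀(17.9/1.7) = 89.0 − 20.45 = 68.55 dB.
Σ 10^(L/10) = 3.886e+07 → L_total = 10·log₁₀(3.886e+07) = 75.89 dB.

76 dB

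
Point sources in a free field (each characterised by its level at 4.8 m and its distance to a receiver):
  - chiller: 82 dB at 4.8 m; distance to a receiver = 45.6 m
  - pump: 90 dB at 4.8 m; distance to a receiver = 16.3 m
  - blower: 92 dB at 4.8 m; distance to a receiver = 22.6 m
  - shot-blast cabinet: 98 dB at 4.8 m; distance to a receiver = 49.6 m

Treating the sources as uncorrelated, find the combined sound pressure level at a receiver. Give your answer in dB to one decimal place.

83.4 dB

First find each source's level at the receiver (point-source: −20·log₁₀(r/r_ref)), then combine on an intensity basis.
chiller: 82 − 20·log₁₀(45.6/4.8) = 82 − 19.55 = 62.45 dB.
pump: 90 − 20·log₁₀(16.3/4.8) = 90 − 10.62 = 79.38 dB.
blower: 92 − 20·log₁₀(22.6/4.8) = 92 − 13.46 = 78.54 dB.
shot-blast cabinet: 98 − 20·log₁₀(49.6/4.8) = 98 − 20.28 = 77.72 dB.
Σ 10^(L/10) = 2.191e+08 → L_total = 10·log₁₀(2.191e+08) = 83.41 dB.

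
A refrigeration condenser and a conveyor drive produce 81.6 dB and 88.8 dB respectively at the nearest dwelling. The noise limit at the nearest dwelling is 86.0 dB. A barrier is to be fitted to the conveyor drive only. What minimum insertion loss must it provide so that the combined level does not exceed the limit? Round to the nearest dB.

Fixed contribution from the other source: Σ 10^(L/10) = 10^(81.6/10) = 1.445e+08 (81.60 dB).
The limit corresponds to 10^(86.0/10) = 3.981e+08; subtracting the fixed part leaves 2.536e+08 for the conveyor drive, i.e. 84.04 dB.
So the conveyor drive must be reduced from 88.8 to 84.04 dB: IL = 4.76 dB.

5 dB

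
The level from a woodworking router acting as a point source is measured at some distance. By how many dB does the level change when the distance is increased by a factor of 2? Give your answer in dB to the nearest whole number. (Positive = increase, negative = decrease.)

-6 dB

A point source loses 6 dB per doubling of distance; generally ΔL = −20·log₁₀(r₂/r₁).
ΔL = −20·log₁₀(2) = -6.02 dB.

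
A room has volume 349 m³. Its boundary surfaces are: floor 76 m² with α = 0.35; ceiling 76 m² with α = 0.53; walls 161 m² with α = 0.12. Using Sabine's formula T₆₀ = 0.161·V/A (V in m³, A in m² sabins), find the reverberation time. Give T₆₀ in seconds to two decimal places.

0.65 s

A = Σ Sᵢαᵢ = 76·0.35 + 76·0.53 + 161·0.12 = 86.20 m².
T₆₀ = 0.161·V/A = 0.161·349/86.20 = 0.652 s.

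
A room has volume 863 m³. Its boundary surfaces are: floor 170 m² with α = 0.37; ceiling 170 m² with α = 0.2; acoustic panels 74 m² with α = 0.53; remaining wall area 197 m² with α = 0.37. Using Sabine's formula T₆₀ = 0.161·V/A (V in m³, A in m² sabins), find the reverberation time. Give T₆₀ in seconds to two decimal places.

0.66 s

A = Σ Sᵢαᵢ = 170·0.37 + 170·0.2 + 74·0.53 + 197·0.37 = 209.01 m².
T₆₀ = 0.161·V/A = 0.161·863/209.01 = 0.665 s.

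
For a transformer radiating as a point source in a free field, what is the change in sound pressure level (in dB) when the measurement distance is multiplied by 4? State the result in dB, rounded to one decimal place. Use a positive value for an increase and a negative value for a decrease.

-12.0 dB

A point source loses 6 dB per doubling of distance; generally ΔL = −20·log₁₀(r₂/r₁).
ΔL = −20·log₁₀(4) = -12.04 dB.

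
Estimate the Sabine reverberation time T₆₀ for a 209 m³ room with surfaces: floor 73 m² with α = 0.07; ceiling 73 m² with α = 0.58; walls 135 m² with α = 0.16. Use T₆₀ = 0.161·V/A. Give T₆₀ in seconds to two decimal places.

0.49 s

Summing Sᵢαᵢ: 73·0.07 + 73·0.58 + 135·0.16 = 69.05 m².
T₆₀ = 0.161 × 209 / 69.05 = 0.487 s.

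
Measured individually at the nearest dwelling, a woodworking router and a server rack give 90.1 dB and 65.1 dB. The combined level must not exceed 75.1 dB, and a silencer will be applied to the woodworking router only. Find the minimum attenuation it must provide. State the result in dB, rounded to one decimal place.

The untreated sources together contribute 10^(65.1/10) = 3.236e+06, i.e. 65.10 dB.
To meet 75.1 dB overall, the treated woodworking router may contribute at most 10^(75.1/10) − 3.236e+06 = 2.912e+07, i.e. 74.64 dB.
Required insertion loss = 90.1 − 74.64 = 15.46 dB.

15.5 dB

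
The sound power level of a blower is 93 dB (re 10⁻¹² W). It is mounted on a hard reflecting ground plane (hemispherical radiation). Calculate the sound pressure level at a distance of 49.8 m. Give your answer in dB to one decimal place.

Free-field hemispherical radiation: L_p = L_w − 10·log₁₀(2π·r²), r = 49.8 m.
2π·r² = 1.558e+04 m², 10·log₁₀ of that is 41.926 dB.
L_p = 93 − 41.926 = 51.07 dB.

51.1 dB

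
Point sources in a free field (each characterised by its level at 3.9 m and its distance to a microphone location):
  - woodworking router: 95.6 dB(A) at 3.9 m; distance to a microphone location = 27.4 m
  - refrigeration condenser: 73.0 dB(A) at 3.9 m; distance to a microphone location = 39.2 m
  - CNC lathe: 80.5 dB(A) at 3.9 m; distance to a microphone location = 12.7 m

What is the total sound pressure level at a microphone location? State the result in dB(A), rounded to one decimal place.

Propagate each source to the receiver with L = L_ref − 20·log₁₀(r/r_ref), then add intensities.
woodworking router: 95.6 − 20·log₁₀(27.4/3.9) = 95.6 − 16.93 = 78.67 dB(A).
refrigeration condenser: 73.0 − 20·log₁₀(39.2/3.9) = 73.0 − 20.04 = 52.96 dB(A).
CNC lathe: 80.5 − 20·log₁₀(12.7/3.9) = 80.5 − 10.25 = 70.25 dB(A).
Σ 10^(L/10) = 8.434e+07 → L_total = 10·log₁₀(8.434e+07) = 79.26 dB(A).

79.3 dB(A)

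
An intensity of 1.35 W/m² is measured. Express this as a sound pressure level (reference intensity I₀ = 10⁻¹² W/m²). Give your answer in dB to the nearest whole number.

I/I₀ = 1.35/10⁻¹² = 1.35×10^12, and L = 10·log₁₀(I/I₀).
L = 10·(0.1303 + 12) = 121.30 dB.

121 dB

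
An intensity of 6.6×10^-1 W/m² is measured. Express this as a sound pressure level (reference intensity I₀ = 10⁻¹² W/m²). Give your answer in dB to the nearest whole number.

L = 10·log₁₀(I/I₀) = 10·log₁₀(6.6×10^-1/10⁻¹²) = 10·log₁₀(6.6×10^11).
L = 10·(0.8195 + 11) = 118.20 dB.

118 dB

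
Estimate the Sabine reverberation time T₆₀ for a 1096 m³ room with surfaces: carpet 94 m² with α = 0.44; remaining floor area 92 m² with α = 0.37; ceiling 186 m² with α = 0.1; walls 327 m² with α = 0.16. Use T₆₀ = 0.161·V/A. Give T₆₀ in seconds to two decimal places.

1.21 s

Summing Sᵢαᵢ: 94·0.44 + 92·0.37 + 186·0.1 + 327·0.16 = 146.32 m².
T₆₀ = 0.161 × 1096 / 146.32 = 1.206 s.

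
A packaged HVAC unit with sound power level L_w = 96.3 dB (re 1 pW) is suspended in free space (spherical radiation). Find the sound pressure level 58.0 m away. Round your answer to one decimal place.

50.0 dB

The power spreads over a sphere of area 4π·r², so L_p = L_w − 10·log₁₀(4π·r²).
4π·r² = 4.227e+04 m², 10·log₁₀ of that is 46.261 dB.
L_p = 96.3 − 46.261 = 50.04 dB.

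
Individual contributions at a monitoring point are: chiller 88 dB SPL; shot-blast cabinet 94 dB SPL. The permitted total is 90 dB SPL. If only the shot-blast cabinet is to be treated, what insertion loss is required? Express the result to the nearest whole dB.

8 dB

The untreated sources together contribute 10^(88/10) = 6.310e+08, i.e. 88.00 dB SPL.
To meet 90 dB SPL overall, the treated shot-blast cabinet may contribute at most 10^(90/10) − 6.310e+08 = 3.690e+08, i.e. 85.67 dB SPL.
Required insertion loss = 94 − 85.67 = 8.33 dB.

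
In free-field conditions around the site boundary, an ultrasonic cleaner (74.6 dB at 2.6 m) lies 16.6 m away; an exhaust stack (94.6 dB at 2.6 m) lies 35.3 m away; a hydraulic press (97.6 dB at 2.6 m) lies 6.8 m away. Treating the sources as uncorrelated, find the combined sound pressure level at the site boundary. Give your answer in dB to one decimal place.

89.3 dB

Propagate each source to the receiver with L = L_ref − 20·log₁₀(r/r_ref), then add intensities.
ultrasonic cleaner: 74.6 − 20·log₁₀(16.6/2.6) = 74.6 − 16.10 = 58.50 dB.
exhaust stack: 94.6 − 20·log₁₀(35.3/2.6) = 94.6 − 22.66 = 71.94 dB.
hydraulic press: 97.6 − 20·log₁₀(6.8/2.6) = 97.6 − 8.35 = 89.25 dB.
Σ 10^(L/10) = 8.576e+08 → L_total = 10·log₁₀(8.576e+08) = 89.33 dB.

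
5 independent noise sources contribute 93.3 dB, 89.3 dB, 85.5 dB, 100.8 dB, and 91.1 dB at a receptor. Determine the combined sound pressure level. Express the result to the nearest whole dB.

Incoherent sources combine by intensity addition: L_total = 10·log₁₀(Σ 10^(L_i/10)).
Σ 10^(L/10) = 10^(93.3/10) + 10^(89.3/10) + 10^(85.5/10) + 10^(100.8/10) + 10^(91.1/10) = 1.665e+10.
L_total = 10·log₁₀(1.665e+10) = 102.22 dB.

102 dB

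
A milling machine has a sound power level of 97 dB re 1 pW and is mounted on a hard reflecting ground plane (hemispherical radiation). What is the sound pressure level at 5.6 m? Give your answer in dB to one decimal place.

The power spreads over a hemisphere of area 2π·r², so L_p = L_w − 10·log₁₀(2π·r²).
2π·r² = 197 m², 10·log₁₀ of that is 22.946 dB.
L_p = 97 − 22.946 = 74.05 dB.

74.1 dB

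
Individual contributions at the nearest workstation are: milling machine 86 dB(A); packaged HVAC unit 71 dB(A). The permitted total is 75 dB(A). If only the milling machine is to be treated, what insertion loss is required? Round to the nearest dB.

The untreated sources together contribute 10^(71/10) = 1.259e+07, i.e. 71.00 dB(A).
To meet 75 dB(A) overall, the treated milling machine may contribute at most 10^(75/10) − 1.259e+07 = 1.903e+07, i.e. 72.80 dB(A).
So the milling machine must be reduced from 86 to 72.80 dB(A): IL = 13.20 dB.

13 dB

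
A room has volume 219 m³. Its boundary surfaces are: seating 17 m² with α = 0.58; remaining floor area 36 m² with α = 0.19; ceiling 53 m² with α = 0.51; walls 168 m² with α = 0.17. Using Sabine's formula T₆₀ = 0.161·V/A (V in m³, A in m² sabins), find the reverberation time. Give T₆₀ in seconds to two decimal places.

A = Σ Sᵢαᵢ = 17·0.58 + 36·0.19 + 53·0.51 + 168·0.17 = 72.29 m².
T₆₀ = 0.161·V/A = 0.161·219/72.29 = 0.488 s.

0.49 s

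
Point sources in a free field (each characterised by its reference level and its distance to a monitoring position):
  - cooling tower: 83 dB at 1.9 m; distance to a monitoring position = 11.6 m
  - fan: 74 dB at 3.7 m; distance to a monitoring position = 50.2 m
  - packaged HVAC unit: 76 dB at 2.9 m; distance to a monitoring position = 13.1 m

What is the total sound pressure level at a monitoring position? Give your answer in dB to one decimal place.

68.7 dB

Propagate each source to the receiver with L = L_ref − 20·log₁₀(r/r_ref), then add intensities.
cooling tower: 83 − 20·log₁₀(11.6/1.9) = 83 − 15.71 = 67.29 dB.
fan: 74 − 20·log₁₀(50.2/3.7) = 74 − 22.65 = 51.35 dB.
packaged HVAC unit: 76 − 20·log₁₀(13.1/2.9) = 76 − 13.10 = 62.90 dB.
Σ 10^(L/10) = 7.440e+06 → L_total = 10·log₁₀(7.440e+06) = 68.72 dB.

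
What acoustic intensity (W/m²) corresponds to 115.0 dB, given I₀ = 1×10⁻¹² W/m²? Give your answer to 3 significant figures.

I = I₀·10^(L/10) = 10⁻¹² × 10^(115.0/10) = 10^(-0.500).

0.316 W/m²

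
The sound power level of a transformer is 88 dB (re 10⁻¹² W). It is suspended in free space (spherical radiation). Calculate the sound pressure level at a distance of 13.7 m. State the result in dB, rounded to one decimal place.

54.3 dB

L_p = L_w − 10·log₁₀(4π·r²) with r = 13.7 m.
4π·r² = 2359 m², 10·log₁₀ of that is 33.727 dB.
L_p = 88 − 33.727 = 54.27 dB.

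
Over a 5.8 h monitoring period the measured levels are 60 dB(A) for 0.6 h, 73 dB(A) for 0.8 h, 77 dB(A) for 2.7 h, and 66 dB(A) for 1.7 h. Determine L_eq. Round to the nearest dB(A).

L_eq = 10·log₁₀[(1/T)·Σ tᵢ·10^(Lᵢ/10)] with T = 5.8 h.
Σ tᵢ·10^(Lᵢ/10) = 0.6·10^(60/10) + 0.8·10^(73/10) + 2.7·10^(77/10) + 1.7·10^(66/10) = 1.587e+08.
L_eq = 10·log₁₀(1.587e+08/5.8) = 74.37 dB(A).

74 dB(A)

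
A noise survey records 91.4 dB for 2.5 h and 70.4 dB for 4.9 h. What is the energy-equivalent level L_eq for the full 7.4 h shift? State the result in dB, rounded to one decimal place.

86.8 dB

L_eq = 10·log₁₀[(1/T)·Σ tᵢ·10^(Lᵢ/10)] with T = 7.4 h.
Σ tᵢ·10^(Lᵢ/10) = 2.5·10^(91.4/10) + 4.9·10^(70.4/10) = 3.505e+09.
L_eq = 10·log₁₀(3.505e+09/7.4) = 86.75 dB.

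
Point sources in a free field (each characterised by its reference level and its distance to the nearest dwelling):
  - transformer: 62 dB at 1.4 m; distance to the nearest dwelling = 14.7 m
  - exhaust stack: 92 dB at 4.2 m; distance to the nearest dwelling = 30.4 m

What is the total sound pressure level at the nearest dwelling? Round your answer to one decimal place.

First find each source's level at the receiver (point-source: −20·log₁₀(r/r_ref)), then combine on an intensity basis.
transformer: 62 − 20·log₁₀(14.7/1.4) = 62 − 20.42 = 41.58 dB.
exhaust stack: 92 − 20·log₁₀(30.4/4.2) = 92 − 17.19 = 74.81 dB.
Σ 10^(L/10) = 3.027e+07 → L_total = 10·log₁₀(3.027e+07) = 74.81 dB.

74.8 dB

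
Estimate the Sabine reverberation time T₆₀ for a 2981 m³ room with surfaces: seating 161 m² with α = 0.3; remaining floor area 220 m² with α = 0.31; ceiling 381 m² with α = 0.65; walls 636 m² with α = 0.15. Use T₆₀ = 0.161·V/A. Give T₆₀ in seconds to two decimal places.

1.04 s

Summing Sᵢαᵢ: 161·0.3 + 220·0.31 + 381·0.65 + 636·0.15 = 459.55 m².
T₆₀ = 0.161·V/A = 0.161·2981/459.55 = 1.044 s.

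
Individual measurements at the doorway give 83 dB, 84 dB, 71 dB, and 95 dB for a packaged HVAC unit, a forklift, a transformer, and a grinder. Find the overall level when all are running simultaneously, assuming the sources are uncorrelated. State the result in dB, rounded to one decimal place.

Incoherent sources combine by intensity addition: L_total = 10·log₁₀(Σ 10^(L_i/10)).
Σ 10^(L/10) = 10^(83/10) + 10^(84/10) + 10^(71/10) + 10^(95/10) = 3.626e+09.
L_total = 10·log₁₀(3.626e+09) = 95.59 dB.

95.6 dB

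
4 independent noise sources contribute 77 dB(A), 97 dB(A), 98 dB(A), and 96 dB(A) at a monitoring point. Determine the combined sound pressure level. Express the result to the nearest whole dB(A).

For uncorrelated sources the intensities add, so convert each level to linear form, sum, and take 10·log₁₀ of the total.
Σ 10^(L/10) = 10^(77/10) + 10^(97/10) + 10^(98/10) + 10^(96/10) = 1.535e+10.
L_total = 10·log₁₀(1.535e+10) = 101.86 dB(A).

102 dB(A)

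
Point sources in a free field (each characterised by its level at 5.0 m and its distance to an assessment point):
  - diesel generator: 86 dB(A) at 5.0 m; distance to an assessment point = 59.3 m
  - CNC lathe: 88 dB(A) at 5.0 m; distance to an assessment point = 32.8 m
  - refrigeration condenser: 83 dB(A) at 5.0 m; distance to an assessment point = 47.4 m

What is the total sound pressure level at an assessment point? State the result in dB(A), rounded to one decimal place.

72.9 dB(A)

Propagate each source to the receiver with L = L_ref − 20·log₁₀(r/r_ref), then add intensities.
diesel generator: 86 − 20·log₁₀(59.3/5.0) = 86 − 21.48 = 64.52 dB(A).
CNC lathe: 88 − 20·log₁₀(32.8/5.0) = 88 − 16.34 = 71.66 dB(A).
refrigeration condenser: 83 − 20·log₁₀(47.4/5.0) = 83 − 19.54 = 63.46 dB(A).
Σ 10^(L/10) = 1.971e+07 → L_total = 10·log₁₀(1.971e+07) = 72.95 dB(A).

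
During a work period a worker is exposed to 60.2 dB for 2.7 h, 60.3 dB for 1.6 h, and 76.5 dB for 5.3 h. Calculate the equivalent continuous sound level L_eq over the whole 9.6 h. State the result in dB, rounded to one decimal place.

74.0 dB

Weight each interval's intensity by its duration and average over T = 9.6 h:
Σ tᵢ·10^(Lᵢ/10) = 2.7·10^(60.2/10) + 1.6·10^(60.3/10) + 5.3·10^(76.5/10) = 2.413e+08.
L_eq = 10·log₁₀(2.413e+08/9.6) = 74.00 dB.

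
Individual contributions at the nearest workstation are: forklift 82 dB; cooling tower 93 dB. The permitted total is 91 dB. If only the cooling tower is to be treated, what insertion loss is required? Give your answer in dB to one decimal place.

2.6 dB

Fixed contribution from the other source: Σ 10^(L/10) = 10^(82/10) = 1.585e+08 (82.00 dB).
The limit corresponds to 10^(91/10) = 1.259e+09; subtracting the fixed part leaves 1.100e+09 for the cooling tower, i.e. 90.42 dB.
Required insertion loss = 93 − 90.42 = 2.58 dB.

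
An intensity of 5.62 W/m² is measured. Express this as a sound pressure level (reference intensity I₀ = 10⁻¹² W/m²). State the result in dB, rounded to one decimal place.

127.5 dB

L = 10·log₁₀(I/I₀) = 10·log₁₀(5.62/10⁻¹²) = 10·log₁₀(5.62×10^12).
L = 10·(0.7497 + 12) = 127.50 dB.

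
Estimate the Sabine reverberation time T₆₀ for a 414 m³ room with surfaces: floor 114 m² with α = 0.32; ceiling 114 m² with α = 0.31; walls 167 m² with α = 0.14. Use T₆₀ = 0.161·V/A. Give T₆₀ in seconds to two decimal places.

Total absorption A = 114·0.32 + 114·0.31 + 167·0.14 = 95.20 m² sabins.
T₆₀ = 0.161·V/A = 0.161·414/95.20 = 0.700 s.

0.70 s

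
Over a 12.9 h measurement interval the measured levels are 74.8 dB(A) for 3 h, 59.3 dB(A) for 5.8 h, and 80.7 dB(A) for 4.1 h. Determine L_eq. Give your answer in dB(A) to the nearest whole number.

77 dB(A)

L_eq = 10·log₁₀[(1/T)·Σ tᵢ·10^(Lᵢ/10)] with T = 12.9 h.
Σ tᵢ·10^(Lᵢ/10) = 3·10^(74.8/10) + 5.8·10^(59.3/10) + 4.1·10^(80.7/10) = 5.772e+08.
L_eq = 10·log₁₀(5.772e+08/12.9) = 76.51 dB(A).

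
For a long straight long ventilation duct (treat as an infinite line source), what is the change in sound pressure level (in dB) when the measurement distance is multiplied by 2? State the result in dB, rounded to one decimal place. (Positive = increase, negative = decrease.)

-3.0 dB

A line source loses 3 dB per doubling of distance; generally ΔL = −10·log₁₀(r₂/r₁).
ΔL = −10·log₁₀(2) = -3.01 dB.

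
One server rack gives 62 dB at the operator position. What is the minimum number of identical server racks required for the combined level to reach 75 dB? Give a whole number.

20

The shortfall is 75 − 62 = 13.0 dB, and N units add 10·log₁₀ N, so need 10·log₁₀ N ≥ 13.0.
N ≥ 10^(13.0/10) = 19.953, so N = 20.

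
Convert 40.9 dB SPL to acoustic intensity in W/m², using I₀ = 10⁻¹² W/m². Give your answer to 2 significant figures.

I = I₀·10^(L/10) = 10⁻¹² × 10^(40.9/10) = 10^(-7.910).

1.2e-08 W/m²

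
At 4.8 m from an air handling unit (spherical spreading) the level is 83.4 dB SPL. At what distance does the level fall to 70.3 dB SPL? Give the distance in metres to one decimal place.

21.7 m

Point-source spreading drops the level by 20·log₁₀(r₂/r₁); inverting, r₂/r₁ = 10^(ΔL/20).
r₂ = 4.8·10^((83.4−70.3)/20) = 4.8·10^(13.1/20) = 21.69 m.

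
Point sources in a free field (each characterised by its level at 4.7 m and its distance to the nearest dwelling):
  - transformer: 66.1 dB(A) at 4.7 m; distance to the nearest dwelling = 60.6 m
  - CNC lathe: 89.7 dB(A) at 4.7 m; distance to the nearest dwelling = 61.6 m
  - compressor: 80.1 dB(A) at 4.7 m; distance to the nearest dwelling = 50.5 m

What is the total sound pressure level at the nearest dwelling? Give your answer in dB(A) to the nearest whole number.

First find each source's level at the receiver (point-source: −20·log₁₀(r/r_ref)), then combine on an intensity basis.
transformer: 66.1 − 20·log₁₀(60.6/4.7) = 66.1 − 22.21 = 43.89 dB(A).
CNC lathe: 89.7 − 20·log₁₀(61.6/4.7) = 89.7 − 22.35 = 67.35 dB(A).
compressor: 80.1 − 20·log₁₀(50.5/4.7) = 80.1 − 20.62 = 59.48 dB(A).
Σ 10^(L/10) = 6.344e+06 → L_total = 10·log₁₀(6.344e+06) = 68.02 dB(A).

68 dB(A)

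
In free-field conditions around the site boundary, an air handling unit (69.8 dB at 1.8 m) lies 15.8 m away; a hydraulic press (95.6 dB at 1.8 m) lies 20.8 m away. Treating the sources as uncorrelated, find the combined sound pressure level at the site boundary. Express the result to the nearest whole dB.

74 dB

First find each source's level at the receiver (point-source: −20·log₁₀(r/r_ref)), then combine on an intensity basis.
air handling unit: 69.8 − 20·log₁₀(15.8/1.8) = 69.8 − 18.87 = 50.93 dB.
hydraulic press: 95.6 − 20·log₁₀(20.8/1.8) = 95.6 − 21.26 = 74.34 dB.
Σ 10^(L/10) = 2.731e+07 → L_total = 10·log₁₀(2.731e+07) = 74.36 dB.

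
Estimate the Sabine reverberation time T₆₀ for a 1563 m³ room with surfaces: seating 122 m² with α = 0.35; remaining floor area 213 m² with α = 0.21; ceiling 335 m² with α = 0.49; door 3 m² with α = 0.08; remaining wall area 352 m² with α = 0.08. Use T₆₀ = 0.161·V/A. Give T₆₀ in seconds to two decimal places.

A = Σ Sᵢαᵢ = 122·0.35 + 213·0.21 + 335·0.49 + 3·0.08 + 352·0.08 = 279.98 m².
T₆₀ = 0.161·V/A = 0.161·1563/279.98 = 0.899 s.

0.90 s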